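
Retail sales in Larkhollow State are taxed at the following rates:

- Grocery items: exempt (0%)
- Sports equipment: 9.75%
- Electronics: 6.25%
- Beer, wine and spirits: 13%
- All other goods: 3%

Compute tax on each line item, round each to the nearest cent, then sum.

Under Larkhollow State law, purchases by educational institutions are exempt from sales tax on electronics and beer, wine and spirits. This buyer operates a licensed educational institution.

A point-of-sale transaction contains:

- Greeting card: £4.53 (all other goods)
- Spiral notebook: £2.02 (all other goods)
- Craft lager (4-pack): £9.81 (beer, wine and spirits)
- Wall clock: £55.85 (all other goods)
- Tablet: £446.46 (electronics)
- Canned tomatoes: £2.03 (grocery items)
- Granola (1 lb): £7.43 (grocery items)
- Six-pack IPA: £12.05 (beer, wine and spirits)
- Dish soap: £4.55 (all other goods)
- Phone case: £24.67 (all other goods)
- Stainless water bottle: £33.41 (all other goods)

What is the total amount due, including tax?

Greeting card £4.53: all other goods → 3% → £0.14
Spiral notebook £2.02: all other goods → 3% → £0.06
Craft lager (4-pack) £9.81: beer, wine and spirits, buyer-exempt → 0% → £0.00
Wall clock £55.85: all other goods → 3% → £1.68
Tablet £446.46: electronics, buyer-exempt → 0% → £0.00
Canned tomatoes £2.03: grocery items → 0% → £0.00
Granola (1 lb) £7.43: grocery items → 0% → £0.00
Six-pack IPA £12.05: beer, wine and spirits, buyer-exempt → 0% → £0.00
Dish soap £4.55: all other goods → 3% → £0.14
Phone case £24.67: all other goods → 3% → £0.74
Stainless water bottle £33.41: all other goods → 3% → £1.00
Subtotal = £602.81; tax = £3.76; total due = £606.57

£606.57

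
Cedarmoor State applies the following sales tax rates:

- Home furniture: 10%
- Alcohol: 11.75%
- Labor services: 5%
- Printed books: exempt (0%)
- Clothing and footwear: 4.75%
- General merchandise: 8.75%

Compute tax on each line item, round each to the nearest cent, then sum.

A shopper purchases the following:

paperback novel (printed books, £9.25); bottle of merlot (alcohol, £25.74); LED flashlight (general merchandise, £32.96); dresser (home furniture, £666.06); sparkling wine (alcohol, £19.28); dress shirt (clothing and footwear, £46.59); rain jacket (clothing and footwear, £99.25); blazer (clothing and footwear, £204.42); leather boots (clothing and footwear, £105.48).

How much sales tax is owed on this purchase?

Paperback novel £9.25: printed books → 0% → £0.00
Bottle of merlot £25.74: alcohol → 11.75% → £3.02
LED flashlight £32.96: general merchandise → 8.75% → £2.88
Dresser £666.06: home furniture → 10% → £66.61
Sparkling wine £19.28: alcohol → 11.75% → £2.27
Dress shirt £46.59: clothing and footwear → 4.75% → £2.21
Rain jacket £99.25: clothing and footwear → 4.75% → £4.71
Blazer £204.42: clothing and footwear → 4.75% → £9.71
Leather boots £105.48: clothing and footwear → 4.75% → £5.01
Total tax = £3.02 + £2.88 + £66.61 + £2.27 + £2.21 + £4.71 + £9.71 + £5.01 = £96.42

£96.42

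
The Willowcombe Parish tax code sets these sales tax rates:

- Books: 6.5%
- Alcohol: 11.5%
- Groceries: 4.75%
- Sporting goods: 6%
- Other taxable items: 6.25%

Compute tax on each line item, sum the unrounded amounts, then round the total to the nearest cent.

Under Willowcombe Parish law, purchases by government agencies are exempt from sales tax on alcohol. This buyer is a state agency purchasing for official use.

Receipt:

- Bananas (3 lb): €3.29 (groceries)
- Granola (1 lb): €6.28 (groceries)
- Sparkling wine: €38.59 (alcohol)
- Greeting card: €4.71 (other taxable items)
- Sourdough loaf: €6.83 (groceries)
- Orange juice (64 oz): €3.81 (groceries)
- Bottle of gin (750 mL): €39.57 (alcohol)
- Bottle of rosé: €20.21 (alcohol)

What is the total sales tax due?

€1.25

Bananas (3 lb) €3.29: groceries → 4.75% → €0.156275
Granola (1 lb) €6.28: groceries → 4.75% → €0.2983
Sparkling wine €38.59: alcohol, buyer-exempt → 0% → €0.00
Greeting card €4.71: other taxable items → 6.25% → €0.294375
Sourdough loaf €6.83: groceries → 4.75% → €0.324425
Orange juice (64 oz) €3.81: groceries → 4.75% → €0.180975
Bottle of gin (750 mL) €39.57: alcohol, buyer-exempt → 0% → €0.00
Bottle of rosé €20.21: alcohol, buyer-exempt → 0% → €0.00
Unrounded tax sum = €1.25435 → €1.25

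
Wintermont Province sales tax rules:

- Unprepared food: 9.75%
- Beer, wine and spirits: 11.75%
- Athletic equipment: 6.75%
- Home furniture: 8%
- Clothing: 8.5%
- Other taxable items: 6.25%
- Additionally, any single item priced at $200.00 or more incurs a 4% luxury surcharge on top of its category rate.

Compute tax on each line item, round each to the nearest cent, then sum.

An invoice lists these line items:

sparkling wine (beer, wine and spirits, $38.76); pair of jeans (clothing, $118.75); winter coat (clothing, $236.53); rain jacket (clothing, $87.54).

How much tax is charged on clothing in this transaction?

Pair of jeans $118.75: clothing → 8.5% → $10.09
Winter coat $236.53: clothing → 8.5% + 4% surcharge = 12.5% → $29.57
Rain jacket $87.54: clothing → 8.5% → $7.44
Tax on clothing = $10.09 + $29.57 + $7.44 = $47.10

$47.10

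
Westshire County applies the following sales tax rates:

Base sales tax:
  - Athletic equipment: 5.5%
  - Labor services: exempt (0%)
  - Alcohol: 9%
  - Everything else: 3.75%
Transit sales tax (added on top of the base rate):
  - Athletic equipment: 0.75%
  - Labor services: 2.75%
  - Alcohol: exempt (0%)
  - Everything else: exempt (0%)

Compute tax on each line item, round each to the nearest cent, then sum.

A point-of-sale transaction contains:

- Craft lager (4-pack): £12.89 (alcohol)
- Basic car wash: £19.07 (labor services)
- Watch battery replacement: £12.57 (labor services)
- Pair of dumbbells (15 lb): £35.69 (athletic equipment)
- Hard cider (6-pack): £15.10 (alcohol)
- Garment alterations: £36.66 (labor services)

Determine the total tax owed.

Craft lager (4-pack) £12.89: alcohol → 9% + 0% transit = 9% → £1.16
Basic car wash £19.07: labor services → 0% + 2.75% transit = 2.75% → £0.52
Watch battery replacement £12.57: labor services → 0% + 2.75% transit = 2.75% → £0.35
Pair of dumbbells (15 lb) £35.69: athletic equipment → 5.5% + 0.75% transit = 6.25% → £2.23
Hard cider (6-pack) £15.10: alcohol → 9% + 0% transit = 9% → £1.36
Garment alterations £36.66: labor services → 0% + 2.75% transit = 2.75% → £1.01
Total tax = £1.16 + £0.52 + £0.35 + £2.23 + £1.36 + £1.01 = £6.63

£6.63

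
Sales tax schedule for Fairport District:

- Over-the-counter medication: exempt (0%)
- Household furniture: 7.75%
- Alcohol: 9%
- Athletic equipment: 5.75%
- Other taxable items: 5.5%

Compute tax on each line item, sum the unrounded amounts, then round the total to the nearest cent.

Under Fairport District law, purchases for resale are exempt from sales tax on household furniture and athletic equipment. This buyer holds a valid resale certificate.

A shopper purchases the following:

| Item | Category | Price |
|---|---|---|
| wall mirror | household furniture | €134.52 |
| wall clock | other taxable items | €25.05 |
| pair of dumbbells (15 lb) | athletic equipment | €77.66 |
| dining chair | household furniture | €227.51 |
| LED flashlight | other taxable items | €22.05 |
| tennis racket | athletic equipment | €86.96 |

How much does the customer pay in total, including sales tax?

Wall mirror €134.52: household furniture, buyer-exempt → 0% → €0.00
Wall clock €25.05: other taxable items → 5.5% → €1.37775
Pair of dumbbells (15 lb) €77.66: athletic equipment, buyer-exempt → 0% → €0.00
Dining chair €227.51: household furniture, buyer-exempt → 0% → €0.00
LED flashlight €22.05: other taxable items → 5.5% → €1.21275
Tennis racket €86.96: athletic equipment, buyer-exempt → 0% → €0.00
Subtotal = €573.75; unrounded tax = €2.5905 → €2.59; total due = €576.34

€576.34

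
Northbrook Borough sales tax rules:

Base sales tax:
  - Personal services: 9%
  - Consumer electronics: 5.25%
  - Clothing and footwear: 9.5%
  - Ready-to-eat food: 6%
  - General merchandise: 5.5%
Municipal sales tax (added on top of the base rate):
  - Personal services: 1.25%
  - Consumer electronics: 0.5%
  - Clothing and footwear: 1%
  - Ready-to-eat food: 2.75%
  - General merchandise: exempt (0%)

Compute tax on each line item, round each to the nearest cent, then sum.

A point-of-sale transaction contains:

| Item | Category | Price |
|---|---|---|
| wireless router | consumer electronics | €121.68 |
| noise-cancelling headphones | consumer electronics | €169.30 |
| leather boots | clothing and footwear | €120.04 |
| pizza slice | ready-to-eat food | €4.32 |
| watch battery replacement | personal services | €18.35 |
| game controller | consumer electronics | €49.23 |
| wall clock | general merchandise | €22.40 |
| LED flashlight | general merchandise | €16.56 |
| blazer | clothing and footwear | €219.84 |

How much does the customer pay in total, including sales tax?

€801.36

Wireless router €121.68: consumer electronics → 5.25% + 0.5% municipal = 5.75% → €7.00
Noise-cancelling headphones €169.30: consumer electronics → 5.25% + 0.5% municipal = 5.75% → €9.73
Leather boots €120.04: clothing and footwear → 9.5% + 1% municipal = 10.5% → €12.60
Pizza slice €4.32: ready-to-eat food → 6% + 2.75% municipal = 8.75% → €0.38
Watch battery replacement €18.35: personal services → 9% + 1.25% municipal = 10.25% → €1.88
Game controller €49.23: consumer electronics → 5.25% + 0.5% municipal = 5.75% → €2.83
Wall clock €22.40: general merchandise → 5.5% + 0% municipal = 5.5% → €1.23
LED flashlight €16.56: general merchandise → 5.5% + 0% municipal = 5.5% → €0.91
Blazer €219.84: clothing and footwear → 9.5% + 1% municipal = 10.5% → €23.08
Subtotal = €741.72; tax = €59.64; total due = €801.36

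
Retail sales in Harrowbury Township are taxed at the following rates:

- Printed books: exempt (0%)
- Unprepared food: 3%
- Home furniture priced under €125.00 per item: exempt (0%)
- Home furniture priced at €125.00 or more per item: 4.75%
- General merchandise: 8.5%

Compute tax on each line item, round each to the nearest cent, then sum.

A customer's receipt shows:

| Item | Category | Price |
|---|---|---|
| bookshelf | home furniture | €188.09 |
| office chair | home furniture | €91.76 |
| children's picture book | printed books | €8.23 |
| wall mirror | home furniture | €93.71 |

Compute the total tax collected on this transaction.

Bookshelf €188.09: home furniture, €125.00 or more → 4.75% → €8.93
Office chair €91.76: home furniture, under €125.00 → 0% → €0.00
Children's picture book €8.23: printed books → 0% → €0.00
Wall mirror €93.71: home furniture, under €125.00 → 0% → €0.00
Total tax = €8.93

€8.93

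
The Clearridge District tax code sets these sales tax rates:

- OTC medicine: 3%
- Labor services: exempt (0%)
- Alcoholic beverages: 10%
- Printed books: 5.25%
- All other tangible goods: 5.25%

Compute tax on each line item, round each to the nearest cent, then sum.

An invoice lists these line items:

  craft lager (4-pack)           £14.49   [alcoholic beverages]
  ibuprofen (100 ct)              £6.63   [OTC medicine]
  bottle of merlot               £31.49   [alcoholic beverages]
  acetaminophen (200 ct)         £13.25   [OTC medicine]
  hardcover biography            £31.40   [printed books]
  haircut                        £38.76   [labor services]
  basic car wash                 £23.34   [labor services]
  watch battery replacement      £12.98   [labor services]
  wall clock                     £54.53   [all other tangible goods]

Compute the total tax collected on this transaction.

£9.71

Craft lager (4-pack) £14.49: alcoholic beverages → 10% → £1.45
Ibuprofen (100 ct) £6.63: OTC medicine → 3% → £0.20
Bottle of merlot £31.49: alcoholic beverages → 10% → £3.15
Acetaminophen (200 ct) £13.25: OTC medicine → 3% → £0.40
Hardcover biography £31.40: printed books → 5.25% → £1.65
Haircut £38.76: labor services → 0% → £0.00
Basic car wash £23.34: labor services → 0% → £0.00
Watch battery replacement £12.98: labor services → 0% → £0.00
Wall clock £54.53: all other tangible goods → 5.25% → £2.86
Total tax = £1.45 + £0.20 + £3.15 + £0.40 + £1.65 + £2.86 = £9.71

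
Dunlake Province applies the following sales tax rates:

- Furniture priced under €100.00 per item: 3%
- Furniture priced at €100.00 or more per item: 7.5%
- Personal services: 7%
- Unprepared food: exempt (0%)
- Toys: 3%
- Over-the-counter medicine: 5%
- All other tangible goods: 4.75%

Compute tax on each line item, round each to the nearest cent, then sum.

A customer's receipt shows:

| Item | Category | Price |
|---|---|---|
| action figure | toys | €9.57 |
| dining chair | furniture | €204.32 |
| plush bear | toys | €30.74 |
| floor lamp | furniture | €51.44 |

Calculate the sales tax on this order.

Action figure €9.57: toys → 3% → €0.29
Dining chair €204.32: furniture, €100.00 or more → 7.5% → €15.32
Plush bear €30.74: toys → 3% → €0.92
Floor lamp €51.44: furniture, under €100.00 → 3% → €1.54
Total tax = €0.29 + €15.32 + €0.92 + €1.54 = €18.07

€18.07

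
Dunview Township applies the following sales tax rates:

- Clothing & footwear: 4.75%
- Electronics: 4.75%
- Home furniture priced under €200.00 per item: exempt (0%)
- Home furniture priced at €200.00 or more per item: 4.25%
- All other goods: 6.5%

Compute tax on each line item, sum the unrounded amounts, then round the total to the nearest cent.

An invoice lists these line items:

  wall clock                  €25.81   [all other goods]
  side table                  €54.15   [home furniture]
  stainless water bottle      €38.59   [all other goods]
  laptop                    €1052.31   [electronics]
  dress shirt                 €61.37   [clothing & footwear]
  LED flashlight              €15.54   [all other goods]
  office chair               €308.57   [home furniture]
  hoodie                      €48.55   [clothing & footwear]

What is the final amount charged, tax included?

Wall clock €25.81: all other goods → 6.5% → €1.67765
Side table €54.15: home furniture, under €200.00 → 0% → €0.00
Stainless water bottle €38.59: all other goods → 6.5% → €2.50835
Laptop €1052.31: electronics → 4.75% → €49.984725
Dress shirt €61.37: clothing & footwear → 4.75% → €2.915075
LED flashlight €15.54: all other goods → 6.5% → €1.0101
Office chair €308.57: home furniture, €200.00 or more → 4.25% → €13.114225
Hoodie €48.55: clothing & footwear → 4.75% → €2.306125
Subtotal = €1604.89; unrounded tax = €73.51625 → €73.52; total due = €1678.41

€1678.41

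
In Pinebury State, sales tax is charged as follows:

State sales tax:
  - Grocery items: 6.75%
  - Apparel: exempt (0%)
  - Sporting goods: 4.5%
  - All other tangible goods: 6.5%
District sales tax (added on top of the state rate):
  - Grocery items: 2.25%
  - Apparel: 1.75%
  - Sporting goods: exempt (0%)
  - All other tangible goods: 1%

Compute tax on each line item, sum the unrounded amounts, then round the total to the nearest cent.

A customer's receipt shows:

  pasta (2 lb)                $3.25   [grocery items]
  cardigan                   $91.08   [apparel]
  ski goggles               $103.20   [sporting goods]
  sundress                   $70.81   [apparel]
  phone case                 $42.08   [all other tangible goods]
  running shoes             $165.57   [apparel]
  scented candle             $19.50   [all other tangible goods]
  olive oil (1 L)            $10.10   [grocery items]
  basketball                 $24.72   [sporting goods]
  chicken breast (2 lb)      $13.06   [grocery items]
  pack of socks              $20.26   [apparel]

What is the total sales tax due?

$18.84

Pasta (2 lb) $3.25: grocery items → 6.75% + 2.25% district = 9% → $0.2925
Cardigan $91.08: apparel → 0% + 1.75% district = 1.75% → $1.5939
Ski goggles $103.20: sporting goods → 4.5% + 0% district = 4.5% → $4.644
Sundress $70.81: apparel → 0% + 1.75% district = 1.75% → $1.239175
Phone case $42.08: all other tangible goods → 6.5% + 1% district = 7.5% → $3.156
Running shoes $165.57: apparel → 0% + 1.75% district = 1.75% → $2.897475
Scented candle $19.50: all other tangible goods → 6.5% + 1% district = 7.5% → $1.4625
Olive oil (1 L) $10.10: grocery items → 6.75% + 2.25% district = 9% → $0.909
Basketball $24.72: sporting goods → 4.5% + 0% district = 4.5% → $1.1124
Chicken breast (2 lb) $13.06: grocery items → 6.75% + 2.25% district = 9% → $1.1754
Pack of socks $20.26: apparel → 0% + 1.75% district = 1.75% → $0.35455
Unrounded tax sum = $18.8369 → $18.84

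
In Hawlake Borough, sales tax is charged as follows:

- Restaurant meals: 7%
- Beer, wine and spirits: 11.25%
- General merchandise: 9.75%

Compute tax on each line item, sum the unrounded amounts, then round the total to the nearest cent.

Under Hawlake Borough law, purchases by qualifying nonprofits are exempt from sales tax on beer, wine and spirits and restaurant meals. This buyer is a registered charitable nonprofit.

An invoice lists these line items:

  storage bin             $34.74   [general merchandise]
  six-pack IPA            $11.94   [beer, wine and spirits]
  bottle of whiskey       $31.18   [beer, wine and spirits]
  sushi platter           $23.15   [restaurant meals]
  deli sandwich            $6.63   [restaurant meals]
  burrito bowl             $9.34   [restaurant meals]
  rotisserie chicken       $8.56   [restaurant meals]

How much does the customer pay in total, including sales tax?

Storage bin $34.74: general merchandise → 9.75% → $3.38715
Six-pack IPA $11.94: beer, wine and spirits, buyer-exempt → 0% → $0.00
Bottle of whiskey $31.18: beer, wine and spirits, buyer-exempt → 0% → $0.00
Sushi platter $23.15: restaurant meals, buyer-exempt → 0% → $0.00
Deli sandwich $6.63: restaurant meals, buyer-exempt → 0% → $0.00
Burrito bowl $9.34: restaurant meals, buyer-exempt → 0% → $0.00
Rotisserie chicken $8.56: restaurant meals, buyer-exempt → 0% → $0.00
Subtotal = $125.54; unrounded tax = $3.38715 → $3.39; total due = $128.93

$128.93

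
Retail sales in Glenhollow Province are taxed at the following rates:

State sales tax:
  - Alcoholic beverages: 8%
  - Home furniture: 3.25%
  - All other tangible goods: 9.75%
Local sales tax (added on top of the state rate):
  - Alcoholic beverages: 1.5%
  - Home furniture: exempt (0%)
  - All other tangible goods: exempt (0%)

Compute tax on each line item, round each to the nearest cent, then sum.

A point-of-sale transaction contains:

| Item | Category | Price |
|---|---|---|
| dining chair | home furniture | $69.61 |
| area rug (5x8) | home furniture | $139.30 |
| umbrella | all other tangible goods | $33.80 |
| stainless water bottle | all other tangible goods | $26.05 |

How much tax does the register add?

$12.63

Dining chair $69.61: home furniture → 3.25% + 0% local = 3.25% → $2.26
Area rug (5x8) $139.30: home furniture → 3.25% + 0% local = 3.25% → $4.53
Umbrella $33.80: all other tangible goods → 9.75% + 0% local = 9.75% → $3.30
Stainless water bottle $26.05: all other tangible goods → 9.75% + 0% local = 9.75% → $2.54
Total tax = $2.26 + $4.53 + $3.30 + $2.54 = $12.63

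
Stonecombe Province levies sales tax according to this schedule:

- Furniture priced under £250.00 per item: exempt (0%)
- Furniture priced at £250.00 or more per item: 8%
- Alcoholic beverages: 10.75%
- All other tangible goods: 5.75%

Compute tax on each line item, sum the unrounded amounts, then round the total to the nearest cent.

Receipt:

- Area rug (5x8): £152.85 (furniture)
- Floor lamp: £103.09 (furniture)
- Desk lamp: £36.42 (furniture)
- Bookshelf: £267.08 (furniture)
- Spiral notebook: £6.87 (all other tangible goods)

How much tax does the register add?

Area rug (5x8) £152.85: furniture, under £250.00 → 0% → £0.00
Floor lamp £103.09: furniture, under £250.00 → 0% → £0.00
Desk lamp £36.42: furniture, under £250.00 → 0% → £0.00
Bookshelf £267.08: furniture, £250.00 or more → 8% → £21.3664
Spiral notebook £6.87: all other tangible goods → 5.75% → £0.395025
Unrounded tax sum = £21.761425 → £21.76

£21.76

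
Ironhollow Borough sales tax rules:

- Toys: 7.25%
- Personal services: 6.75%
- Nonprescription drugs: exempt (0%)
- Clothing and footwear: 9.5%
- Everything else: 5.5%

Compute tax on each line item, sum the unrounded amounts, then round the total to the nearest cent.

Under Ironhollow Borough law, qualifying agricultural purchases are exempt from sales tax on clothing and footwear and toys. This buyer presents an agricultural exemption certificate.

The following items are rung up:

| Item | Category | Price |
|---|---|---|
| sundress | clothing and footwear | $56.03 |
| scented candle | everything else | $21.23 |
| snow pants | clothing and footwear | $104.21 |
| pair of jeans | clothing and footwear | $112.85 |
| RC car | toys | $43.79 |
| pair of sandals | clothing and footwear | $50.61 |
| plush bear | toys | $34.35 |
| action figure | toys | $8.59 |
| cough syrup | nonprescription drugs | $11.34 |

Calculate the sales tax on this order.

$1.17

Sundress $56.03: clothing and footwear, buyer-exempt → 0% → $0.00
Scented candle $21.23: everything else → 5.5% → $1.16765
Snow pants $104.21: clothing and footwear, buyer-exempt → 0% → $0.00
Pair of jeans $112.85: clothing and footwear, buyer-exempt → 0% → $0.00
RC car $43.79: toys, buyer-exempt → 0% → $0.00
Pair of sandals $50.61: clothing and footwear, buyer-exempt → 0% → $0.00
Plush bear $34.35: toys, buyer-exempt → 0% → $0.00
Action figure $8.59: toys, buyer-exempt → 0% → $0.00
Cough syrup $11.34: nonprescription drugs → 0% → $0.00
Unrounded tax sum = $1.16765 → $1.17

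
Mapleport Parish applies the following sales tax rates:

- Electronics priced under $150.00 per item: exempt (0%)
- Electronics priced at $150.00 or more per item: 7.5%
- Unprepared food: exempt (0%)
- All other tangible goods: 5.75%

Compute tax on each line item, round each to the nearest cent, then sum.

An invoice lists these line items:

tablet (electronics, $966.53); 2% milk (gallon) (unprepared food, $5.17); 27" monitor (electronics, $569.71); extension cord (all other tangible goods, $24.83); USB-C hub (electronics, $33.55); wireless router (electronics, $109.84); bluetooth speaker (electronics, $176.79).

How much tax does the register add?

$129.91

Tablet $966.53: electronics, $150.00 or more → 7.5% → $72.49
2% milk (gallon) $5.17: unprepared food → 0% → $0.00
27" monitor $569.71: electronics, $150.00 or more → 7.5% → $42.73
Extension cord $24.83: all other tangible goods → 5.75% → $1.43
USB-C hub $33.55: electronics, under $150.00 → 0% → $0.00
Wireless router $109.84: electronics, under $150.00 → 0% → $0.00
Bluetooth speaker $176.79: electronics, $150.00 or more → 7.5% → $13.26
Total tax = $72.49 + $42.73 + $1.43 + $13.26 = $129.91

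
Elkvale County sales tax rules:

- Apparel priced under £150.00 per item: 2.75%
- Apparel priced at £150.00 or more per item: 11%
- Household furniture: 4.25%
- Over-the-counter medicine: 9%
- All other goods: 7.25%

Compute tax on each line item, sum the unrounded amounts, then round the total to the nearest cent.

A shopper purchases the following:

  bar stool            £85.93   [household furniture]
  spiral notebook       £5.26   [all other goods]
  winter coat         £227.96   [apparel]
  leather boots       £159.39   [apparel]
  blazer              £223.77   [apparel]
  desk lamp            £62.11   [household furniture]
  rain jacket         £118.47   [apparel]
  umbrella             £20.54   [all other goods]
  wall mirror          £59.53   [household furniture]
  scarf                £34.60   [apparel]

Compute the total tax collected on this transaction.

£82.12

Bar stool £85.93: household furniture → 4.25% → £3.652025
Spiral notebook £5.26: all other goods → 7.25% → £0.38135
Winter coat £227.96: apparel, £150.00 or more → 11% → £25.0756
Leather boots £159.39: apparel, £150.00 or more → 11% → £17.5329
Blazer £223.77: apparel, £150.00 or more → 11% → £24.6147
Desk lamp £62.11: household furniture → 4.25% → £2.639675
Rain jacket £118.47: apparel, under £150.00 → 2.75% → £3.257925
Umbrella £20.54: all other goods → 7.25% → £1.48915
Wall mirror £59.53: household furniture → 4.25% → £2.530025
Scarf £34.60: apparel, under £150.00 → 2.75% → £0.9515
Unrounded tax sum = £82.12485 → £82.12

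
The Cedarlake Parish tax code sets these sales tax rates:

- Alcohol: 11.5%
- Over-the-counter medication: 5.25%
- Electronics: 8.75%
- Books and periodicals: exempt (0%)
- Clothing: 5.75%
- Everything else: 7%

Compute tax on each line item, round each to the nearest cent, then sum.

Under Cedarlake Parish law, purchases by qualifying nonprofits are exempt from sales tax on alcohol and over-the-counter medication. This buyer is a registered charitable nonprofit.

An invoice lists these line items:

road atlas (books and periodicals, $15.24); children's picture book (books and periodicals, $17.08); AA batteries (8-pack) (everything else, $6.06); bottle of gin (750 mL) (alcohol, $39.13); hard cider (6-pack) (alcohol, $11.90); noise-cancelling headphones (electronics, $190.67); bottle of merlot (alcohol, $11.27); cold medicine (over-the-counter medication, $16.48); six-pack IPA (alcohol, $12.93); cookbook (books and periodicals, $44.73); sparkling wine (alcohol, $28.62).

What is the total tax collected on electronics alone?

Noise-cancelling headphones $190.67: electronics → 8.75% → $16.68
Tax on electronics = $16.68

$16.68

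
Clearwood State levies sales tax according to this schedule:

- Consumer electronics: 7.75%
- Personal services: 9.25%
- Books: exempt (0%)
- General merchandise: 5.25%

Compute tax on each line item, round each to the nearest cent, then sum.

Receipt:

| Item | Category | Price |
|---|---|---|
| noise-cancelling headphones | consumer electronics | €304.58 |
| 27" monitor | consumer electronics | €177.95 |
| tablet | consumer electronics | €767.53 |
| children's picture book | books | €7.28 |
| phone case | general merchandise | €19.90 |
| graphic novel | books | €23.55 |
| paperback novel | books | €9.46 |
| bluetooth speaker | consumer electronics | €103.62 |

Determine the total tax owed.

€105.94

Noise-cancelling headphones €304.58: consumer electronics → 7.75% → €23.60
27" monitor €177.95: consumer electronics → 7.75% → €13.79
Tablet €767.53: consumer electronics → 7.75% → €59.48
Children's picture book €7.28: books → 0% → €0.00
Phone case €19.90: general merchandise → 5.25% → €1.04
Graphic novel €23.55: books → 0% → €0.00
Paperback novel €9.46: books → 0% → €0.00
Bluetooth speaker €103.62: consumer electronics → 7.75% → €8.03
Total tax = €23.60 + €13.79 + €59.48 + €1.04 + €8.03 = €105.94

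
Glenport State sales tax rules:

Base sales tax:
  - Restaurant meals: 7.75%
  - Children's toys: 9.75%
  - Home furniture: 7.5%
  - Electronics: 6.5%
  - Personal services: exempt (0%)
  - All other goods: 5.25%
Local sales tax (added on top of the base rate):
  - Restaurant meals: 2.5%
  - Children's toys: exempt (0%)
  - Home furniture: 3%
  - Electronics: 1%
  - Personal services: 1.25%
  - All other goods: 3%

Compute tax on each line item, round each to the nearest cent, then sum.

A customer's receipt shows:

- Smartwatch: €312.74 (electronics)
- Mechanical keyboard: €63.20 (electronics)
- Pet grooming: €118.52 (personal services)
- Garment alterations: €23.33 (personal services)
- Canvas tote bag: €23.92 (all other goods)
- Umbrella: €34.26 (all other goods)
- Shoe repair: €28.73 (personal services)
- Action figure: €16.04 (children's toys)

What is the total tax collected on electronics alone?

Smartwatch €312.74: electronics → 6.5% + 1% local = 7.5% → €23.46
Mechanical keyboard €63.20: electronics → 6.5% + 1% local = 7.5% → €4.74
Tax on electronics = €23.46 + €4.74 = €28.20

€28.20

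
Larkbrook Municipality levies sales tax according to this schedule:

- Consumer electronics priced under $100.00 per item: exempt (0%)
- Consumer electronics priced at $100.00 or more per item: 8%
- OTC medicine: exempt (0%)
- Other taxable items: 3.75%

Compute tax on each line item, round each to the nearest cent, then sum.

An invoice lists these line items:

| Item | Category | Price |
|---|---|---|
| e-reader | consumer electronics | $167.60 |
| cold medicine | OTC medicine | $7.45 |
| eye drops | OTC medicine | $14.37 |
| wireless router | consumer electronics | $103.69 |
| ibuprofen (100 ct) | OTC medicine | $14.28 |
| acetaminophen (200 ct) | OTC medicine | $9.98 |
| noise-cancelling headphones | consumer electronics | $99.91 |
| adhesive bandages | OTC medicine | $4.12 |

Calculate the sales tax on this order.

E-reader $167.60: consumer electronics, $100.00 or more → 8% → $13.41
Cold medicine $7.45: OTC medicine → 0% → $0.00
Eye drops $14.37: OTC medicine → 0% → $0.00
Wireless router $103.69: consumer electronics, $100.00 or more → 8% → $8.30
Ibuprofen (100 ct) $14.28: OTC medicine → 0% → $0.00
Acetaminophen (200 ct) $9.98: OTC medicine → 0% → $0.00
Noise-cancelling headphones $99.91: consumer electronics, under $100.00 → 0% → $0.00
Adhesive bandages $4.12: OTC medicine → 0% → $0.00
Total tax = $13.41 + $8.30 = $21.71

$21.71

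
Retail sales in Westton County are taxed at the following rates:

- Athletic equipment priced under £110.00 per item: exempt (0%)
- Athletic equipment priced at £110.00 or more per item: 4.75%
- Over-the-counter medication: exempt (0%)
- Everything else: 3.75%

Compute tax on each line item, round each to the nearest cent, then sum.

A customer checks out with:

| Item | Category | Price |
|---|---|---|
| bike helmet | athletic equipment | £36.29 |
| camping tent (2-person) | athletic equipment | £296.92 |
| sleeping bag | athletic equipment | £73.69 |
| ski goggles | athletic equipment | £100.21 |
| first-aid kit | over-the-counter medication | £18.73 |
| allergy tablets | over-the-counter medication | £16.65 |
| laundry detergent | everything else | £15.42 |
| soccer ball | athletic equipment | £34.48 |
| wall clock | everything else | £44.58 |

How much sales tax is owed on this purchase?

Bike helmet £36.29: athletic equipment, under £110.00 → 0% → £0.00
Camping tent (2-person) £296.92: athletic equipment, £110.00 or more → 4.75% → £14.10
Sleeping bag £73.69: athletic equipment, under £110.00 → 0% → £0.00
Ski goggles £100.21: athletic equipment, under £110.00 → 0% → £0.00
First-aid kit £18.73: over-the-counter medication → 0% → £0.00
Allergy tablets £16.65: over-the-counter medication → 0% → £0.00
Laundry detergent £15.42: everything else → 3.75% → £0.58
Soccer ball £34.48: athletic equipment, under £110.00 → 0% → £0.00
Wall clock £44.58: everything else → 3.75% → £1.67
Total tax = £14.10 + £0.58 + £1.67 = £16.35

£16.35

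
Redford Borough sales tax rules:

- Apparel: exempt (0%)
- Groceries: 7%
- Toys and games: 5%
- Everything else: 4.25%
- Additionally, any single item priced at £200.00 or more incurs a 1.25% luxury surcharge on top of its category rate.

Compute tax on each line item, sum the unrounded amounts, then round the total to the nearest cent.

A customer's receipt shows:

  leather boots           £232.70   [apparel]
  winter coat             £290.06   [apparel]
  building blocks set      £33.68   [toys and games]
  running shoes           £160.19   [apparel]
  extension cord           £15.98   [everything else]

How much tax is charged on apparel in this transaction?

Leather boots £232.70: apparel → 0% + 1.25% surcharge = 1.25% → £2.90875
Winter coat £290.06: apparel → 0% + 1.25% surcharge = 1.25% → £3.62575
Running shoes £160.19: apparel → 0% → £0.00
Tax on apparel: unrounded sum = £6.5345 → £6.53

£6.53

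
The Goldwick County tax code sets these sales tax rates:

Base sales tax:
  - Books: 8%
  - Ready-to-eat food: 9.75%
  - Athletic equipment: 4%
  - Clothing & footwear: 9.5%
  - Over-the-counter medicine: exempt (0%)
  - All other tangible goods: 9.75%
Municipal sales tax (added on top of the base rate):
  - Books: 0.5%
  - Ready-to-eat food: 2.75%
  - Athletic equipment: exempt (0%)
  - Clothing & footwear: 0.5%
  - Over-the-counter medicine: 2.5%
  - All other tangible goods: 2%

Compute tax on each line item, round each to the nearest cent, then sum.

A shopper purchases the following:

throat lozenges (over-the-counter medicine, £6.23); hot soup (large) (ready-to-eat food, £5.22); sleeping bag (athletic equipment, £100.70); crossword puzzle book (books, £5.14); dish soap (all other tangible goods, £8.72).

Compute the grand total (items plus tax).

Throat lozenges £6.23: over-the-counter medicine → 0% + 2.5% municipal = 2.5% → £0.16
Hot soup (large) £5.22: ready-to-eat food → 9.75% + 2.75% municipal = 12.5% → £0.65
Sleeping bag £100.70: athletic equipment → 4% + 0% municipal = 4% → £4.03
Crossword puzzle book £5.14: books → 8% + 0.5% municipal = 8.5% → £0.44
Dish soap £8.72: all other tangible goods → 9.75% + 2% municipal = 11.75% → £1.02
Subtotal = £126.01; tax = £6.30; total due = £132.31

£132.31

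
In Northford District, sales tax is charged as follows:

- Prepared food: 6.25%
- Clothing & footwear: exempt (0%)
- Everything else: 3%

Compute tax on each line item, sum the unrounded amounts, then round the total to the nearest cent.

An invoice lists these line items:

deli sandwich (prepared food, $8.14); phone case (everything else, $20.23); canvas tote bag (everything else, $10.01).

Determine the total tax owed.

Deli sandwich $8.14: prepared food → 6.25% → $0.50875
Phone case $20.23: everything else → 3% → $0.6069
Canvas tote bag $10.01: everything else → 3% → $0.3003
Unrounded tax sum = $1.41595 → $1.42

$1.42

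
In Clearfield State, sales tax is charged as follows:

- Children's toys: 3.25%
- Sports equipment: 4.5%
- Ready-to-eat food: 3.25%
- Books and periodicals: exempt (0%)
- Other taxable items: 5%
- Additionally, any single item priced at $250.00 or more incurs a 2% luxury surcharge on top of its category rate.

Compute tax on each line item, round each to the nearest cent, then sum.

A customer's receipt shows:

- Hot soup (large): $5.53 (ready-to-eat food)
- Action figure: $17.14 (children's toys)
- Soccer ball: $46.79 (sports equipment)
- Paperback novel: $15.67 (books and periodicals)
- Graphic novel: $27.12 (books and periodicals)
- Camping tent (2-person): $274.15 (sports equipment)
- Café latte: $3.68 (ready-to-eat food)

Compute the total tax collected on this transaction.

Hot soup (large) $5.53: ready-to-eat food → 3.25% → $0.18
Action figure $17.14: children's toys → 3.25% → $0.56
Soccer ball $46.79: sports equipment → 4.5% → $2.11
Paperback novel $15.67: books and periodicals → 0% → $0.00
Graphic novel $27.12: books and periodicals → 0% → $0.00
Camping tent (2-person) $274.15: sports equipment → 4.5% + 2% surcharge = 6.5% → $17.82
Café latte $3.68: ready-to-eat food → 3.25% → $0.12
Total tax = $0.18 + $0.56 + $2.11 + $17.82 + $0.12 = $20.79

$20.79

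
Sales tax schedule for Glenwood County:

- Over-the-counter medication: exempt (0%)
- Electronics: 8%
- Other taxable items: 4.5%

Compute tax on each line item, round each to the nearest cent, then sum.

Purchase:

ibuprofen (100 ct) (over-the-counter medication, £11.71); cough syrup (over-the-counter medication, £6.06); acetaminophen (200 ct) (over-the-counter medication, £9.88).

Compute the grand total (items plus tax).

Ibuprofen (100 ct) £11.71: over-the-counter medication → 0% → £0.00
Cough syrup £6.06: over-the-counter medication → 0% → £0.00
Acetaminophen (200 ct) £9.88: over-the-counter medication → 0% → £0.00
Subtotal = £27.65; tax = £0.00; total due = £27.65

£27.65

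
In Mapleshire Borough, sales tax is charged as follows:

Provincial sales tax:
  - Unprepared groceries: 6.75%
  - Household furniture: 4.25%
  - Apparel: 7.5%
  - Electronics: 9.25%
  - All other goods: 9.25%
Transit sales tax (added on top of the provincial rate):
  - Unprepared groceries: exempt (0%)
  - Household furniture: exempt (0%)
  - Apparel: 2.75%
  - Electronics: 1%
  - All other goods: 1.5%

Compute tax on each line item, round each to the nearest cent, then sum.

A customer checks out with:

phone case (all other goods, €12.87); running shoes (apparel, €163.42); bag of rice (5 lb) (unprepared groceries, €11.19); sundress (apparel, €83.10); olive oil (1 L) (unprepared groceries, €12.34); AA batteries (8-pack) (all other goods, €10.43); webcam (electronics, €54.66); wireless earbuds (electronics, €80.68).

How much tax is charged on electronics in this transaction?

Webcam €54.66: electronics → 9.25% + 1% transit = 10.25% → €5.60
Wireless earbuds €80.68: electronics → 9.25% + 1% transit = 10.25% → €8.27
Tax on electronics = €5.60 + €8.27 = €13.87

€13.87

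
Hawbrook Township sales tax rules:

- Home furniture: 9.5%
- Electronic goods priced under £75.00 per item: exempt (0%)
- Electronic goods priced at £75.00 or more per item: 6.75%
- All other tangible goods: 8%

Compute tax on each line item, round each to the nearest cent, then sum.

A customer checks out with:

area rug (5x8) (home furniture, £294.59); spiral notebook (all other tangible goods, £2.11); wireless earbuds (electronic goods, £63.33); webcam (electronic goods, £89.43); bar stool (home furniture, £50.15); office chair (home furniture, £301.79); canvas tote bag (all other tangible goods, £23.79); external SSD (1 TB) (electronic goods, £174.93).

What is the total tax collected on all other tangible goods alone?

£2.07

Spiral notebook £2.11: all other tangible goods → 8% → £0.17
Canvas tote bag £23.79: all other tangible goods → 8% → £1.90
Tax on all other tangible goods = £0.17 + £1.90 = £2.07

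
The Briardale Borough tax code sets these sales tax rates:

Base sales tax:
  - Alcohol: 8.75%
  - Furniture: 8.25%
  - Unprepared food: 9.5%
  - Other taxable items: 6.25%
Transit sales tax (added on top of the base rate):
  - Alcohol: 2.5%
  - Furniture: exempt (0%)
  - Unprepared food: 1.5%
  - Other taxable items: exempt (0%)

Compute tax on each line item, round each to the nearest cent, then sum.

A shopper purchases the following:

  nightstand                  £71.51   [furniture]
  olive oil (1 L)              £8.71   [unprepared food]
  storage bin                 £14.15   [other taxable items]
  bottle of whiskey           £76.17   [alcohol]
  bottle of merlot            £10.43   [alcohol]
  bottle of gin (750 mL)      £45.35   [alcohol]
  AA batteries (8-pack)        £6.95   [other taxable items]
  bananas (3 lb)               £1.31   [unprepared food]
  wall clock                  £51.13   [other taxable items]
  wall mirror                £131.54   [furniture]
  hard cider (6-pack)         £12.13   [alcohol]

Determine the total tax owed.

Nightstand £71.51: furniture → 8.25% + 0% transit = 8.25% → £5.90
Olive oil (1 L) £8.71: unprepared food → 9.5% + 1.5% transit = 11% → £0.96
Storage bin £14.15: other taxable items → 6.25% + 0% transit = 6.25% → £0.88
Bottle of whiskey £76.17: alcohol → 8.75% + 2.5% transit = 11.25% → £8.57
Bottle of merlot £10.43: alcohol → 8.75% + 2.5% transit = 11.25% → £1.17
Bottle of gin (750 mL) £45.35: alcohol → 8.75% + 2.5% transit = 11.25% → £5.10
AA batteries (8-pack) £6.95: other taxable items → 6.25% + 0% transit = 6.25% → £0.43
Bananas (3 lb) £1.31: unprepared food → 9.5% + 1.5% transit = 11% → £0.14
Wall clock £51.13: other taxable items → 6.25% + 0% transit = 6.25% → £3.20
Wall mirror £131.54: furniture → 8.25% + 0% transit = 8.25% → £10.85
Hard cider (6-pack) £12.13: alcohol → 8.75% + 2.5% transit = 11.25% → £1.36
Total tax = £5.90 + £0.96 + £0.88 + £8.57 + £1.17 + £5.10 + £0.43 + £0.14 + £3.20 + £10.85 + £1.36 = £38.56

£38.56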